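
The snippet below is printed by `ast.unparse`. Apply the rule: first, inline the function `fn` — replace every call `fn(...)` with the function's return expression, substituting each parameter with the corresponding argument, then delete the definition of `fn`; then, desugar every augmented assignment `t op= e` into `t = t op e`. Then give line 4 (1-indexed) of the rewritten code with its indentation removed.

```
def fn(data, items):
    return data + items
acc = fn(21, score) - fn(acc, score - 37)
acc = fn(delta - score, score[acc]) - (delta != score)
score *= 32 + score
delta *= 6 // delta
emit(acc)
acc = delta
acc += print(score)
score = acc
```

delta = delta * (6 // delta)

Transformed code:
acc = 21 + score - (acc + (score - 37))
acc = delta - score + score[acc] - (delta != score)
score = score * (32 + score)
delta = delta * (6 // delta)
emit(acc)
acc = delta
acc = acc + print(score)
score = acc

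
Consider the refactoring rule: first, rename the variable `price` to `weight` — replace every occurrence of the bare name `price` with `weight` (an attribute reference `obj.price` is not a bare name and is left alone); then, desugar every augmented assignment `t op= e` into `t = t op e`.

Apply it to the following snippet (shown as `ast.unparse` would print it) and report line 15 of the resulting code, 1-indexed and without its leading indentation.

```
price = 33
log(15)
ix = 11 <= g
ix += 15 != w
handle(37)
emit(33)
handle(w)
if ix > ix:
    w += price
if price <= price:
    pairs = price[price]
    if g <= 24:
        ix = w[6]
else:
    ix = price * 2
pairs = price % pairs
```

Transformed code:
weight = 33
log(15)
ix = 11 <= g
ix = ix + (15 != w)
handle(37)
emit(33)
handle(w)
if ix > ix:
    w = w + weight
if weight <= weight:
    pairs = weight[weight]
    if g <= 24:
        ix = w[6]
else:
    ix = weight * 2
pairs = weight % pairs

ix = weight * 2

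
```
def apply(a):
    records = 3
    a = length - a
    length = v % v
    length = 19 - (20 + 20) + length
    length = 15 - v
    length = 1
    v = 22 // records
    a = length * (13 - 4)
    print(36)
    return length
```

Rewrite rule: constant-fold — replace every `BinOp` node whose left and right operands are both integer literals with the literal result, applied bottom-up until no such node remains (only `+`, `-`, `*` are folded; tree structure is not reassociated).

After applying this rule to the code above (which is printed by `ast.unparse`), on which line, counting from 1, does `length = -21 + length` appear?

Transformed code:
def apply(a):
    records = 3
    a = length - a
    length = v % v
    length = -21 + length
    length = 15 - v
    length = 1
    v = 22 // records
    a = length * 9
    print(36)
    return length

5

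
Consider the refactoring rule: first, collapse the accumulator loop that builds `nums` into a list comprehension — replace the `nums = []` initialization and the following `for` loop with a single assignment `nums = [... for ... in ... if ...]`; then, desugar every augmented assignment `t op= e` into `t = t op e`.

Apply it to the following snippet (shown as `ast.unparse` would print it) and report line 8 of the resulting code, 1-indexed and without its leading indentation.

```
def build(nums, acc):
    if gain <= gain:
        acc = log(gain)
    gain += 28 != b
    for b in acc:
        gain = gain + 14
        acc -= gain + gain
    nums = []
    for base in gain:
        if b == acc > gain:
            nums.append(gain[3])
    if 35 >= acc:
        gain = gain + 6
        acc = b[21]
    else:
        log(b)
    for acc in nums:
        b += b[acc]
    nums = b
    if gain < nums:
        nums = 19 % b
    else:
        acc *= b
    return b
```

nums = [gain[3] for base in gain if b == acc > gain]

Transformed code:
def build(nums, acc):
    if gain <= gain:
        acc = log(gain)
    gain = gain + (28 != b)
    for b in acc:
        gain = gain + 14
        acc = acc - (gain + gain)
    nums = [gain[3] for base in gain if b == acc > gain]
    if 35 >= acc:
        gain = gain + 6
        acc = b[21]
    else:
        log(b)
    for acc in nums:
        b = b + b[acc]
    nums = b
    if gain < nums:
        nums = 19 % b
    else:
        acc = acc * b
    return b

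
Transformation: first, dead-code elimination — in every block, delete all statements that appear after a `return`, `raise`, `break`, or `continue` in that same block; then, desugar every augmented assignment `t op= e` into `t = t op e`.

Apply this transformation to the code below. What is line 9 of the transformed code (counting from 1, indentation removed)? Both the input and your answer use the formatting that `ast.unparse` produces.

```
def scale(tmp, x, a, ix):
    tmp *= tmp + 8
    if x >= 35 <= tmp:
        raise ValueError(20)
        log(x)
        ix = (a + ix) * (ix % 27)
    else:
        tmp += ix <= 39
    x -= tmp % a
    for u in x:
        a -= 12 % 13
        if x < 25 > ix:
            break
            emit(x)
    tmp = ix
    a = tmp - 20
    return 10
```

Transformed code:
def scale(tmp, x, a, ix):
    tmp = tmp * (tmp + 8)
    if x >= 35 <= tmp:
        raise ValueError(20)
    else:
        tmp = tmp + (ix <= 39)
    x = x - tmp % a
    for u in x:
        a = a - 12 % 13
        if x < 25 > ix:
            break
    tmp = ix
    a = tmp - 20
    return 10

a = a - 12 % 13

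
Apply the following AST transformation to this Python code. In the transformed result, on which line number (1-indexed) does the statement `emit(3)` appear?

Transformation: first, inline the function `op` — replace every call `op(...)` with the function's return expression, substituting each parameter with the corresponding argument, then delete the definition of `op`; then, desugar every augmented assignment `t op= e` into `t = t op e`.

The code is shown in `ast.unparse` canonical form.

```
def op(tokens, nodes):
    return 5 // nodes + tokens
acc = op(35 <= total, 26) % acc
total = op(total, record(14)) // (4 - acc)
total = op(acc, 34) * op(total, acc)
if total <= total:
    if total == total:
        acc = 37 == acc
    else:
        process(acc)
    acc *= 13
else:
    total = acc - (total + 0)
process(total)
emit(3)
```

Transformed code:
acc = (5 // 26 + (35 <= total)) % acc
total = (5 // record(14) + total) // (4 - acc)
total = (5 // 34 + acc) * (5 // acc + total)
if total <= total:
    if total == total:
        acc = 37 == acc
    else:
        process(acc)
    acc = acc * 13
else:
    total = acc - (total + 0)
process(total)
emit(3)

13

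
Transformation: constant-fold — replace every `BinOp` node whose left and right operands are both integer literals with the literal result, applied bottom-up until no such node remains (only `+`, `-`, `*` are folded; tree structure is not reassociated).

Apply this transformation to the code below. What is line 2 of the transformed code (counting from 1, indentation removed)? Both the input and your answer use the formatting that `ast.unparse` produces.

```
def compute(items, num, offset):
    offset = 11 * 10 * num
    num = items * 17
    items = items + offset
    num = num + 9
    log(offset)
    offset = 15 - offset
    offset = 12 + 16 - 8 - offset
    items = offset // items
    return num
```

offset = 110 * num

Transformed code:
def compute(items, num, offset):
    offset = 110 * num
    num = items * 17
    items = items + offset
    num = num + 9
    log(offset)
    offset = 15 - offset
    offset = 20 - offset
    items = offset // items
    return num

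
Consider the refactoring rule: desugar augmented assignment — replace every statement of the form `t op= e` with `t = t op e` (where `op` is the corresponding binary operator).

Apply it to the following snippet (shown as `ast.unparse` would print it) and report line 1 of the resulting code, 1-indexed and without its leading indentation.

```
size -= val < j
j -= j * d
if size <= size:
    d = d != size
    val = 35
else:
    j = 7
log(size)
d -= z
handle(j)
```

Transformed code:
size = size - (val < j)
j = j - j * d
if size <= size:
    d = d != size
    val = 35
else:
    j = 7
log(size)
d = d - z
handle(j)

size = size - (val < j)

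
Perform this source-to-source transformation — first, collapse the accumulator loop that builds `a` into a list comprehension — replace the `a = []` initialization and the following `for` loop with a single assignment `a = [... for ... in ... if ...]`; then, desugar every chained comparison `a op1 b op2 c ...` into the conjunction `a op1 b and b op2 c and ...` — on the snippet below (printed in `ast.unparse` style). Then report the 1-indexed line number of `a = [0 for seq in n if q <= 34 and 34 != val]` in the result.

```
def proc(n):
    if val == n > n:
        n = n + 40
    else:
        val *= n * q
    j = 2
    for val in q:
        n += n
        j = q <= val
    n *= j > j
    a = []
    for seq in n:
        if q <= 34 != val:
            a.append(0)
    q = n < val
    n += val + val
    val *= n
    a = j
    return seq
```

11

Transformed code:
def proc(n):
    if val == n and n > n:
        n = n + 40
    else:
        val *= n * q
    j = 2
    for val in q:
        n += n
        j = q <= val
    n *= j > j
    a = [0 for seq in n if q <= 34 and 34 != val]
    q = n < val
    n += val + val
    val *= n
    a = j
    return seq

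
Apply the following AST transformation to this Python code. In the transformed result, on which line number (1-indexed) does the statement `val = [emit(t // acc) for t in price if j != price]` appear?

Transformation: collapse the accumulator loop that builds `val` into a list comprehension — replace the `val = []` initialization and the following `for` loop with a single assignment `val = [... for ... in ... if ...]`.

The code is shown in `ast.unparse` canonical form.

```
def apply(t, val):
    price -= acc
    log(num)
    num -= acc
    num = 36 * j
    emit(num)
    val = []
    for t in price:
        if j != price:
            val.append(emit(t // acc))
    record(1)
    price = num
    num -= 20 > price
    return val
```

7

Transformed code:
def apply(t, val):
    price -= acc
    log(num)
    num -= acc
    num = 36 * j
    emit(num)
    val = [emit(t // acc) for t in price if j != price]
    record(1)
    price = num
    num -= 20 > price
    return val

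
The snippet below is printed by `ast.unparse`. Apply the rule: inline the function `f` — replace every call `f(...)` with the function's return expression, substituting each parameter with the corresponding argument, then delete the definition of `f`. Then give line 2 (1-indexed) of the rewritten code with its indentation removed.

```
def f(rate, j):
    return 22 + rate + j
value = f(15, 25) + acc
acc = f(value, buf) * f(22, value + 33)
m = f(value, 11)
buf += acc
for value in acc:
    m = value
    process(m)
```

acc = (22 + value + buf) * (22 + 22 + (value + 33))

Transformed code:
value = 22 + 15 + 25 + acc
acc = (22 + value + buf) * (22 + 22 + (value + 33))
m = 22 + value + 11
buf += acc
for value in acc:
    m = value
    process(m)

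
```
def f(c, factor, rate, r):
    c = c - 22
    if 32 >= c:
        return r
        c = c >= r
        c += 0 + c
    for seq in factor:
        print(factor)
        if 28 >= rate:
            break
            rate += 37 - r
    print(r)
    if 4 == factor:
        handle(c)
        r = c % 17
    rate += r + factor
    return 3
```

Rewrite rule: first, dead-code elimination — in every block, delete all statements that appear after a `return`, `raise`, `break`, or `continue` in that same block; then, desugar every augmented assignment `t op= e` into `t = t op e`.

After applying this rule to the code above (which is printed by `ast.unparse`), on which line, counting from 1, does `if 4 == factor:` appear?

10

Transformed code:
def f(c, factor, rate, r):
    c = c - 22
    if 32 >= c:
        return r
    for seq in factor:
        print(factor)
        if 28 >= rate:
            break
    print(r)
    if 4 == factor:
        handle(c)
        r = c % 17
    rate = rate + (r + factor)
    return 3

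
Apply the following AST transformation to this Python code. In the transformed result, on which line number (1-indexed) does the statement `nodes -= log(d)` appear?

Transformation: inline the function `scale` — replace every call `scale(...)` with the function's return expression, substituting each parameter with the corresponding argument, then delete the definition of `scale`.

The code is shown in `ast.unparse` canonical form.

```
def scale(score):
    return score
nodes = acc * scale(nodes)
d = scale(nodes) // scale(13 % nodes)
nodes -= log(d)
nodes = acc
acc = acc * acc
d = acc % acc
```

Transformed code:
nodes = acc * nodes
d = nodes // (13 % nodes)
nodes -= log(d)
nodes = acc
acc = acc * acc
d = acc % acc

3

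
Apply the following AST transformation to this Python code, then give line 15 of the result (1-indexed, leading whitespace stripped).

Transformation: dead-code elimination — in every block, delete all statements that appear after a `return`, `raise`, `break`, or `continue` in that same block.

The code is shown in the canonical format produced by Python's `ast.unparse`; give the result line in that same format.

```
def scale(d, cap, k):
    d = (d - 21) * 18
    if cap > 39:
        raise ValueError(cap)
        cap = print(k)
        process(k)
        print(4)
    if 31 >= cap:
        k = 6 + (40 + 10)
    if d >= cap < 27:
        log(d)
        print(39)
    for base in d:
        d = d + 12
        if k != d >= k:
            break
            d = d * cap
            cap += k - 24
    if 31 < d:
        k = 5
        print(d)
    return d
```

k = 5

Transformed code:
def scale(d, cap, k):
    d = (d - 21) * 18
    if cap > 39:
        raise ValueError(cap)
    if 31 >= cap:
        k = 6 + (40 + 10)
    if d >= cap < 27:
        log(d)
        print(39)
    for base in d:
        d = d + 12
        if k != d >= k:
            break
    if 31 < d:
        k = 5
        print(d)
    return d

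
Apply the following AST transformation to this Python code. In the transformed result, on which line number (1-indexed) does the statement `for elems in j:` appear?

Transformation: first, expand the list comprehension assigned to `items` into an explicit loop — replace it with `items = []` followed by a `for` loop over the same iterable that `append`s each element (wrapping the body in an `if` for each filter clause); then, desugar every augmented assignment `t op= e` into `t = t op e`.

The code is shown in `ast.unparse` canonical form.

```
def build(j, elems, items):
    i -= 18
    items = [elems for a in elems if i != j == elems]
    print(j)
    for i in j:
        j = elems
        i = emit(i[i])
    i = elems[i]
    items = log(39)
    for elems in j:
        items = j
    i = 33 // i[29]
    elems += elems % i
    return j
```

13

Transformed code:
def build(j, elems, items):
    i = i - 18
    items = []
    for a in elems:
        if i != j == elems:
            items.append(elems)
    print(j)
    for i in j:
        j = elems
        i = emit(i[i])
    i = elems[i]
    items = log(39)
    for elems in j:
        items = j
    i = 33 // i[29]
    elems = elems + elems % i
    return j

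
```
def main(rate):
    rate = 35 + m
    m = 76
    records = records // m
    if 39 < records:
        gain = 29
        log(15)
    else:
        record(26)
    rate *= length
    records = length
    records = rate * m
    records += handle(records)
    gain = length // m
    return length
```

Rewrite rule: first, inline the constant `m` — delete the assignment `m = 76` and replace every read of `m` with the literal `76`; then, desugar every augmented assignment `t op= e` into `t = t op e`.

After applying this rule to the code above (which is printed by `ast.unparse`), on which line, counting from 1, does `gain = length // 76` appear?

Transformed code:
def main(rate):
    rate = 35 + 76
    records = records // 76
    if 39 < records:
        gain = 29
        log(15)
    else:
        record(26)
    rate = rate * length
    records = length
    records = rate * 76
    records = records + handle(records)
    gain = length // 76
    return length

13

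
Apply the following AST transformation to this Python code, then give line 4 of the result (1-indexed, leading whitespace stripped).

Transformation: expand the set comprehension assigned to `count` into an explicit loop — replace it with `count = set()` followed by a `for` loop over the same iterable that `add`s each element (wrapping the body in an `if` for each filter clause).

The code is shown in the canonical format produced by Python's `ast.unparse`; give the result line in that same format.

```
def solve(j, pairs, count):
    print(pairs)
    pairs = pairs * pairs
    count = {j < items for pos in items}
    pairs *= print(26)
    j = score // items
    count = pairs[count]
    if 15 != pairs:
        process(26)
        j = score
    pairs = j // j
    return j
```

count = set()

Transformed code:
def solve(j, pairs, count):
    print(pairs)
    pairs = pairs * pairs
    count = set()
    for pos in items:
        count.add(j < items)
    pairs *= print(26)
    j = score // items
    count = pairs[count]
    if 15 != pairs:
        process(26)
        j = score
    pairs = j // j
    return j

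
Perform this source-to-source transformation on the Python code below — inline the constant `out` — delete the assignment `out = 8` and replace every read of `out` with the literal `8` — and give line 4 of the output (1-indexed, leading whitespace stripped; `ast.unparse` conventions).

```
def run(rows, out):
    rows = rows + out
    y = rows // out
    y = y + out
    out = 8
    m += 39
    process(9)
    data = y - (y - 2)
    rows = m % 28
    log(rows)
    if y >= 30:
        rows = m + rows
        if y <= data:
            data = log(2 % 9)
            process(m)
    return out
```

Transformed code:
def run(rows, out):
    rows = rows + 8
    y = rows // 8
    y = y + 8
    m += 39
    process(9)
    data = y - (y - 2)
    rows = m % 28
    log(rows)
    if y >= 30:
        rows = m + rows
        if y <= data:
            data = log(2 % 9)
            process(m)
    return 8

y = y + 8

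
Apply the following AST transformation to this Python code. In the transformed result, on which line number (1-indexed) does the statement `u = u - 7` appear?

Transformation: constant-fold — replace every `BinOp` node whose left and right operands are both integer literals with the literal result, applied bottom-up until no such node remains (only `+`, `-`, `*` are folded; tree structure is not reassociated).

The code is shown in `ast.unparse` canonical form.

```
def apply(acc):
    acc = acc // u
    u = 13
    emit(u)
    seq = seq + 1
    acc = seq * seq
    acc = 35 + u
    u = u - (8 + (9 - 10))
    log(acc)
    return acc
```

Transformed code:
def apply(acc):
    acc = acc // u
    u = 13
    emit(u)
    seq = seq + 1
    acc = seq * seq
    acc = 35 + u
    u = u - 7
    log(acc)
    return acc

8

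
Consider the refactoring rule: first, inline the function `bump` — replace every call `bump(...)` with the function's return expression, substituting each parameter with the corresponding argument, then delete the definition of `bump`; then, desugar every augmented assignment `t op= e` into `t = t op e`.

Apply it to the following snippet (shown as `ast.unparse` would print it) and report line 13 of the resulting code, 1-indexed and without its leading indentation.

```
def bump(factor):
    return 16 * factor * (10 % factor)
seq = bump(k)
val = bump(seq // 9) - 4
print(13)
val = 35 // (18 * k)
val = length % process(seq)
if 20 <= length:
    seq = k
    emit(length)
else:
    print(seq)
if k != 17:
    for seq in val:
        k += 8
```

k = k + 8

Transformed code:
seq = 16 * k * (10 % k)
val = 16 * (seq // 9) * (10 % (seq // 9)) - 4
print(13)
val = 35 // (18 * k)
val = length % process(seq)
if 20 <= length:
    seq = k
    emit(length)
else:
    print(seq)
if k != 17:
    for seq in val:
        k = k + 8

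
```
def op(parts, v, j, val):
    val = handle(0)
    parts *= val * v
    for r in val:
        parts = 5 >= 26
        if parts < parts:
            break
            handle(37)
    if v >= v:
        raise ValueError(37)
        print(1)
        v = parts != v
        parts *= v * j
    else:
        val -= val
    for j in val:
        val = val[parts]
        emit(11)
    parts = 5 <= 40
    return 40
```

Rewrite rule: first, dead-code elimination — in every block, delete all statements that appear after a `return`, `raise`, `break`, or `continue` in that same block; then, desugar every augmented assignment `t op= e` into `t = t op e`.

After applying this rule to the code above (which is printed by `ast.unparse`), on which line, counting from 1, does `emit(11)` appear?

14

Transformed code:
def op(parts, v, j, val):
    val = handle(0)
    parts = parts * (val * v)
    for r in val:
        parts = 5 >= 26
        if parts < parts:
            break
    if v >= v:
        raise ValueError(37)
    else:
        val = val - val
    for j in val:
        val = val[parts]
        emit(11)
    parts = 5 <= 40
    return 40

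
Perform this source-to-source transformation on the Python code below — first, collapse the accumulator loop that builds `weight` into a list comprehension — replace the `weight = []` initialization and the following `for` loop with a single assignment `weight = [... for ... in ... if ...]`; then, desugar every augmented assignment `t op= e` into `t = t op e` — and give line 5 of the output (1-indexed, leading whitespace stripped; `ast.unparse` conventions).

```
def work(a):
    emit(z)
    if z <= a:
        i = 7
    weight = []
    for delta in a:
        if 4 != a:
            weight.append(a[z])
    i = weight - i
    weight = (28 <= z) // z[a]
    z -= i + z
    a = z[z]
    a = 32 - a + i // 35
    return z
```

Transformed code:
def work(a):
    emit(z)
    if z <= a:
        i = 7
    weight = [a[z] for delta in a if 4 != a]
    i = weight - i
    weight = (28 <= z) // z[a]
    z = z - (i + z)
    a = z[z]
    a = 32 - a + i // 35
    return z

weight = [a[z] for delta in a if 4 != a]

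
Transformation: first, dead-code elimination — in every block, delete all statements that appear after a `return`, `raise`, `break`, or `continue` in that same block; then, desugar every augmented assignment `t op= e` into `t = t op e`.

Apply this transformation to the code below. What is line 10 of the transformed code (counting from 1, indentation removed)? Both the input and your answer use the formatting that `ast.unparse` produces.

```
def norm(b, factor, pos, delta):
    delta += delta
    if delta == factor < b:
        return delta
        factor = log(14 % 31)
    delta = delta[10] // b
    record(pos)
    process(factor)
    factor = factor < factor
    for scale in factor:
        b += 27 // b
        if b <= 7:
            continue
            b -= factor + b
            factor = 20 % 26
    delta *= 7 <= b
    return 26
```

b = b + 27 // b

Transformed code:
def norm(b, factor, pos, delta):
    delta = delta + delta
    if delta == factor < b:
        return delta
    delta = delta[10] // b
    record(pos)
    process(factor)
    factor = factor < factor
    for scale in factor:
        b = b + 27 // b
        if b <= 7:
            continue
    delta = delta * (7 <= b)
    return 26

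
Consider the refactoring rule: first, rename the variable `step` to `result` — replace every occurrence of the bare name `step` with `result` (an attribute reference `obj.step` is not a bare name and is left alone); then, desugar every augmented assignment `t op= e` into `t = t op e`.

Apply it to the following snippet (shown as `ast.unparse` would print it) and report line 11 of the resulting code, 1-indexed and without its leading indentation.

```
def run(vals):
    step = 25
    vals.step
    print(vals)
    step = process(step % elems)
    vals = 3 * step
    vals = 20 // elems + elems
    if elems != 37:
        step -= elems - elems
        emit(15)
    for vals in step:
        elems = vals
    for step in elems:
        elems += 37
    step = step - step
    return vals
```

for vals in result:

Transformed code:
def run(vals):
    result = 25
    vals.step
    print(vals)
    result = process(result % elems)
    vals = 3 * result
    vals = 20 // elems + elems
    if elems != 37:
        result = result - (elems - elems)
        emit(15)
    for vals in result:
        elems = vals
    for result in elems:
        elems = elems + 37
    result = result - result
    return vals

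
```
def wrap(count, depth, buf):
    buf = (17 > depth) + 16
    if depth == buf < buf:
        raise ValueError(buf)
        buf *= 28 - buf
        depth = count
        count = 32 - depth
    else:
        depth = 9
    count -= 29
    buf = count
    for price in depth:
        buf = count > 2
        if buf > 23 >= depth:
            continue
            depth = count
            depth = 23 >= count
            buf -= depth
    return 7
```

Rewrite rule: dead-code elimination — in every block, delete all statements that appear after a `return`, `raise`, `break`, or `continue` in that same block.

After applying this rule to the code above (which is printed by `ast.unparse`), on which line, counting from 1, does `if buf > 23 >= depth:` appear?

Transformed code:
def wrap(count, depth, buf):
    buf = (17 > depth) + 16
    if depth == buf < buf:
        raise ValueError(buf)
    else:
        depth = 9
    count -= 29
    buf = count
    for price in depth:
        buf = count > 2
        if buf > 23 >= depth:
            continue
    return 7

11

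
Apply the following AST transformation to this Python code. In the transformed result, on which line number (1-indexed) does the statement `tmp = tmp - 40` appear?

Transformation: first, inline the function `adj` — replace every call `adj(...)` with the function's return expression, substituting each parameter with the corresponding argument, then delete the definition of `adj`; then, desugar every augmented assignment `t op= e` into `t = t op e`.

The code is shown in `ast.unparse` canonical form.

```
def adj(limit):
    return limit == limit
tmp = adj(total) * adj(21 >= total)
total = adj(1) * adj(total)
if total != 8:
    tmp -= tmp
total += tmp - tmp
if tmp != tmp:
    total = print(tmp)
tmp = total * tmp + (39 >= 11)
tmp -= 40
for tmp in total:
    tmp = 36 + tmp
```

9

Transformed code:
tmp = (total == total) * ((21 >= total) == (21 >= total))
total = (1 == 1) * (total == total)
if total != 8:
    tmp = tmp - tmp
total = total + (tmp - tmp)
if tmp != tmp:
    total = print(tmp)
tmp = total * tmp + (39 >= 11)
tmp = tmp - 40
for tmp in total:
    tmp = 36 + tmp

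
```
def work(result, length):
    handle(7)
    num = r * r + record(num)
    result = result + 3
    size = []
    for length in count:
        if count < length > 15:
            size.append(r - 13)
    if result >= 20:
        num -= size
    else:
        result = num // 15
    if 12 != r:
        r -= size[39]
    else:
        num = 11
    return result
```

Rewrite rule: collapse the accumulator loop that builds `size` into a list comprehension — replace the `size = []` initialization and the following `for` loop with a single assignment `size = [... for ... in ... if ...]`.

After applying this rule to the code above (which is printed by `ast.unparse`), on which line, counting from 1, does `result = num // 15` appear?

Transformed code:
def work(result, length):
    handle(7)
    num = r * r + record(num)
    result = result + 3
    size = [r - 13 for length in count if count < length > 15]
    if result >= 20:
        num -= size
    else:
        result = num // 15
    if 12 != r:
        r -= size[39]
    else:
        num = 11
    return result

9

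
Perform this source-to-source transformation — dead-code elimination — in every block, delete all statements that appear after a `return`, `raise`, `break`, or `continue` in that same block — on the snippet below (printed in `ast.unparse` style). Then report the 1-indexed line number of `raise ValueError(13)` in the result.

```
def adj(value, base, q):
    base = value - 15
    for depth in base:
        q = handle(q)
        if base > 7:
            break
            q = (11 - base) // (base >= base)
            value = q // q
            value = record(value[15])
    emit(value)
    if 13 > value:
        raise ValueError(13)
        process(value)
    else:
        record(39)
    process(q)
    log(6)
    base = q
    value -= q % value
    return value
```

Transformed code:
def adj(value, base, q):
    base = value - 15
    for depth in base:
        q = handle(q)
        if base > 7:
            break
    emit(value)
    if 13 > value:
        raise ValueError(13)
    else:
        record(39)
    process(q)
    log(6)
    base = q
    value -= q % value
    return value

9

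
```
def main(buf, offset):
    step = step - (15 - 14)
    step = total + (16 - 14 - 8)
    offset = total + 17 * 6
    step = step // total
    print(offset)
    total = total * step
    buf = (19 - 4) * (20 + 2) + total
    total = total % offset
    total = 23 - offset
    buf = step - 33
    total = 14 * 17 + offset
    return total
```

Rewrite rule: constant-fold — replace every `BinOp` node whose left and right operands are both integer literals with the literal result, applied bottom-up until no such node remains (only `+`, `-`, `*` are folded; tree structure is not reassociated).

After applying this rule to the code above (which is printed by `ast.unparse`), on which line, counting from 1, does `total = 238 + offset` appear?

12

Transformed code:
def main(buf, offset):
    step = step - 1
    step = total + -6
    offset = total + 102
    step = step // total
    print(offset)
    total = total * step
    buf = 330 + total
    total = total % offset
    total = 23 - offset
    buf = step - 33
    total = 238 + offset
    return total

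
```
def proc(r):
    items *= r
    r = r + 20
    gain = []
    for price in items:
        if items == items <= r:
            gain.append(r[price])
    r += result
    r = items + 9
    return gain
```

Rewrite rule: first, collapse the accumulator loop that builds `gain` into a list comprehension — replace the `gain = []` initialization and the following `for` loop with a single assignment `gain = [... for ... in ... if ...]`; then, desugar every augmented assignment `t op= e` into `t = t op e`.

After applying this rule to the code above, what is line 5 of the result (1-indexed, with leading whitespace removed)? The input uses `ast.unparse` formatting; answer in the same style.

Transformed code:
def proc(r):
    items = items * r
    r = r + 20
    gain = [r[price] for price in items if items == items <= r]
    r = r + result
    r = items + 9
    return gain

r = r + result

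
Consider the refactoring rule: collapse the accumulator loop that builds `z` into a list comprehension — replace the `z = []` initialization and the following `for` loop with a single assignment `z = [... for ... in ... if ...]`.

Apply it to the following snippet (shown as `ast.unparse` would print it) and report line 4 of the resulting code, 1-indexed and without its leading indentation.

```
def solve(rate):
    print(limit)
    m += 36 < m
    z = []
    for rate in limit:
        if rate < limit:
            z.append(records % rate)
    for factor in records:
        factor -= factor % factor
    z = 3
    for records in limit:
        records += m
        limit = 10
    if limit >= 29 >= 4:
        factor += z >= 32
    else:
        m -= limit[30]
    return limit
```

z = [records % rate for rate in limit if rate < limit]

Transformed code:
def solve(rate):
    print(limit)
    m += 36 < m
    z = [records % rate for rate in limit if rate < limit]
    for factor in records:
        factor -= factor % factor
    z = 3
    for records in limit:
        records += m
        limit = 10
    if limit >= 29 >= 4:
        factor += z >= 32
    else:
        m -= limit[30]
    return limit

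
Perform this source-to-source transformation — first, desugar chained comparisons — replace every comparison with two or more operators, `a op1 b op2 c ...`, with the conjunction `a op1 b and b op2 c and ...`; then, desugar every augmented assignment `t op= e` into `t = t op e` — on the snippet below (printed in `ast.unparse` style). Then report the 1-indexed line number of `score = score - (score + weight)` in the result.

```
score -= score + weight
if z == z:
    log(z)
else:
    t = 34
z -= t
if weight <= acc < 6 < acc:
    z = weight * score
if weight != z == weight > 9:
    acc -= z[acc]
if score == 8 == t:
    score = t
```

Transformed code:
score = score - (score + weight)
if z == z:
    log(z)
else:
    t = 34
z = z - t
if weight <= acc and acc < 6 and (6 < acc):
    z = weight * score
if weight != z and z == weight and (weight > 9):
    acc = acc - z[acc]
if score == 8 and 8 == t:
    score = t

1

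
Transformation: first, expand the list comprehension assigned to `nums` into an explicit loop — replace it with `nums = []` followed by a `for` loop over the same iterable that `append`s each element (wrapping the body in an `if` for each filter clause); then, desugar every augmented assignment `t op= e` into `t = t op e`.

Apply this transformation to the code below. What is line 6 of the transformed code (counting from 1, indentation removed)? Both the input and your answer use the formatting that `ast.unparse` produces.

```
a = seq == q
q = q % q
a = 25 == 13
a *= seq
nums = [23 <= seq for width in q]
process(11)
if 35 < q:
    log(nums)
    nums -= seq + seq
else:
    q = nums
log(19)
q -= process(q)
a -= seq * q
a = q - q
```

Transformed code:
a = seq == q
q = q % q
a = 25 == 13
a = a * seq
nums = []
for width in q:
    nums.append(23 <= seq)
process(11)
if 35 < q:
    log(nums)
    nums = nums - (seq + seq)
else:
    q = nums
log(19)
q = q - process(q)
a = a - seq * q
a = q - q

for width in q:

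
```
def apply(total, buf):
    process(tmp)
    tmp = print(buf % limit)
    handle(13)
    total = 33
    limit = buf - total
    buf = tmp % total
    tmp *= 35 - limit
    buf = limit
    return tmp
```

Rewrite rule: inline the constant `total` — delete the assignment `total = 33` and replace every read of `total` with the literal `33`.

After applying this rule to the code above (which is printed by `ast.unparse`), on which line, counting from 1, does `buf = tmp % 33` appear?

Transformed code:
def apply(total, buf):
    process(tmp)
    tmp = print(buf % limit)
    handle(13)
    limit = buf - 33
    buf = tmp % 33
    tmp *= 35 - limit
    buf = limit
    return tmp

6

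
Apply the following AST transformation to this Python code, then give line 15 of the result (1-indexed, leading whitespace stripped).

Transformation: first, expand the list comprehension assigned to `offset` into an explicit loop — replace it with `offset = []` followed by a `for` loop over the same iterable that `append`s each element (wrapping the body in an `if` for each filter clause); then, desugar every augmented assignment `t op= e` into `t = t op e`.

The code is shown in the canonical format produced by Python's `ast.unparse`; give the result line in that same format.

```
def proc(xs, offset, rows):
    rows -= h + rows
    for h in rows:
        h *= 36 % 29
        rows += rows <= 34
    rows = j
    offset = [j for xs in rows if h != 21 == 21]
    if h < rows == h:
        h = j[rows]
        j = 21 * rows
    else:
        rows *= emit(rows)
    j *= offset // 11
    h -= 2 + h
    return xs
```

rows = rows * emit(rows)

Transformed code:
def proc(xs, offset, rows):
    rows = rows - (h + rows)
    for h in rows:
        h = h * (36 % 29)
        rows = rows + (rows <= 34)
    rows = j
    offset = []
    for xs in rows:
        if h != 21 == 21:
            offset.append(j)
    if h < rows == h:
        h = j[rows]
        j = 21 * rows
    else:
        rows = rows * emit(rows)
    j = j * (offset // 11)
    h = h - (2 + h)
    return xs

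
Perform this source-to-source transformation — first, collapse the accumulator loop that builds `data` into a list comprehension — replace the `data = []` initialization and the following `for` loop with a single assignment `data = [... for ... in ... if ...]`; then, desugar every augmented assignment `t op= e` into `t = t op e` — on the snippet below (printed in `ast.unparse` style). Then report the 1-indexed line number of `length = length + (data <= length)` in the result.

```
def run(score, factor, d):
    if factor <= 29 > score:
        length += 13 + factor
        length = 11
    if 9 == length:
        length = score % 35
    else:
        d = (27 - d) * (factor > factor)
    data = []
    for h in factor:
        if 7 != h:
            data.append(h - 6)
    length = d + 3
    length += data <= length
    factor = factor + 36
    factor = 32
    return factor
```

Transformed code:
def run(score, factor, d):
    if factor <= 29 > score:
        length = length + (13 + factor)
        length = 11
    if 9 == length:
        length = score % 35
    else:
        d = (27 - d) * (factor > factor)
    data = [h - 6 for h in factor if 7 != h]
    length = d + 3
    length = length + (data <= length)
    factor = factor + 36
    factor = 32
    return factor

11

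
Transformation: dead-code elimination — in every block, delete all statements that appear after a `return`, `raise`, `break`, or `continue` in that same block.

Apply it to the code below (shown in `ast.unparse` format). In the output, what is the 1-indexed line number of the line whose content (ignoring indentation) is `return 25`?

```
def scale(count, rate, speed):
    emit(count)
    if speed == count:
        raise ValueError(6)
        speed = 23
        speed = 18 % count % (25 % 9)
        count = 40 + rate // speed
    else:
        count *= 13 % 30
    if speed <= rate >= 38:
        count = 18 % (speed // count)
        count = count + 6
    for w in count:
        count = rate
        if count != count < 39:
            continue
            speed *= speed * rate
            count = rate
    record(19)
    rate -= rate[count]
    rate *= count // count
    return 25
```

Transformed code:
def scale(count, rate, speed):
    emit(count)
    if speed == count:
        raise ValueError(6)
    else:
        count *= 13 % 30
    if speed <= rate >= 38:
        count = 18 % (speed // count)
        count = count + 6
    for w in count:
        count = rate
        if count != count < 39:
            continue
    record(19)
    rate -= rate[count]
    rate *= count // count
    return 25

17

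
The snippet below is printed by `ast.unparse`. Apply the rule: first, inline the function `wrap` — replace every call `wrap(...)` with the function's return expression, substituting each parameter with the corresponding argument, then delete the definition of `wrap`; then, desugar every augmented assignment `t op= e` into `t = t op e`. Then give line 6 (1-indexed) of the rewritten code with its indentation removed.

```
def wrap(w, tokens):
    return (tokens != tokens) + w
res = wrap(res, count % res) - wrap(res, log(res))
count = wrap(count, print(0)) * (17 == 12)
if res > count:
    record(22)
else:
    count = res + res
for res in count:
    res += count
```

Transformed code:
res = (count % res != count % res) + res - ((log(res) != log(res)) + res)
count = ((print(0) != print(0)) + count) * (17 == 12)
if res > count:
    record(22)
else:
    count = res + res
for res in count:
    res = res + count

count = res + res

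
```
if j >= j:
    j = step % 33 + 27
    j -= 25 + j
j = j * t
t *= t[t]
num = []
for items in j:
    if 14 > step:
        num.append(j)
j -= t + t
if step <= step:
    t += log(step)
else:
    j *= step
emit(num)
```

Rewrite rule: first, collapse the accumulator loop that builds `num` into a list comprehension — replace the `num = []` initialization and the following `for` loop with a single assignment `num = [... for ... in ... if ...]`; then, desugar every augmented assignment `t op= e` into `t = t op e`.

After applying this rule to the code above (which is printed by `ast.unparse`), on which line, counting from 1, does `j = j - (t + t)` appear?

7

Transformed code:
if j >= j:
    j = step % 33 + 27
    j = j - (25 + j)
j = j * t
t = t * t[t]
num = [j for items in j if 14 > step]
j = j - (t + t)
if step <= step:
    t = t + log(step)
else:
    j = j * step
emit(num)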